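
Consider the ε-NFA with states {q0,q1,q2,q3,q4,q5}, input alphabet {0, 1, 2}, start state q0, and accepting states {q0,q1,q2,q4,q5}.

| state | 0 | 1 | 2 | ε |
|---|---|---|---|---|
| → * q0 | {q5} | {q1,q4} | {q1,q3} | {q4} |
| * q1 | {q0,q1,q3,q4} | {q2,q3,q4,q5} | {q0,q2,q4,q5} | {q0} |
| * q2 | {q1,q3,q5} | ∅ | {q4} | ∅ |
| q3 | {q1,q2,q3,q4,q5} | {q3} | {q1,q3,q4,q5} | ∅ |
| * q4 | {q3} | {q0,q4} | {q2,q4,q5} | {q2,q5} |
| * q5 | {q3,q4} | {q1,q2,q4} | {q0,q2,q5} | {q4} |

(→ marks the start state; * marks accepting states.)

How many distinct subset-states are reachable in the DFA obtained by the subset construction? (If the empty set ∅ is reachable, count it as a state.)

3

Start state of the DFA: {q0,q2,q4,q5} (ε-closure of the NFA start).
{q0,q2,q4,q5} --0--> {q0,q1,q2,q3,q4,q5}  [new]
{q0,q2,q4,q5} --1--> {q0,q1,q2,q4,q5}  [new]
{q0,q2,q4,q5} --2--> {q0,q1,q2,q3,q4,q5}  [seen]
{q0,q1,q2,q3,q4,q5} --0--> {q0,q1,q2,q3,q4,q5}  [seen]
{q0,q1,q2,q3,q4,q5} --1--> {q0,q1,q2,q3,q4,q5}  [seen]
{q0,q1,q2,q3,q4,q5} --2--> {q0,q1,q2,q3,q4,q5}  [seen]
{q0,q1,q2,q4,q5} --0--> {q0,q1,q2,q3,q4,q5}  [seen]
{q0,q1,q2,q4,q5} --1--> {q0,q1,q2,q3,q4,q5}  [seen]
{q0,q1,q2,q4,q5} --2--> {q0,q1,q2,q3,q4,q5}  [seen]
Reachable DFA states: {q0,q2,q4,q5}, {q0,q1,q2,q3,q4,q5}, {q0,q1,q2,q4,q5}.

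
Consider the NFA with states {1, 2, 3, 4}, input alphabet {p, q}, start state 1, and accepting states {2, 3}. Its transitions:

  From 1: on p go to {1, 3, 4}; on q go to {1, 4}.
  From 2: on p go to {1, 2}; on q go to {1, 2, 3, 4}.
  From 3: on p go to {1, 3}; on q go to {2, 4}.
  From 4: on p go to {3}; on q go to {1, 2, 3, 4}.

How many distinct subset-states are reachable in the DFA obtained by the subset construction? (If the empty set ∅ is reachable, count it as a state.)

4

Start state of the DFA: {1}.
{1} --p--> {1, 3, 4}  [new]
{1} --q--> {1, 4}  [new]
{1, 3, 4} --p--> {1, 3, 4}  [seen]
{1, 3, 4} --q--> {1, 2, 3, 4}  [new]
{1, 4} --p--> {1, 3, 4}  [seen]
{1, 4} --q--> {1, 2, 3, 4}  [seen]
{1, 2, 3, 4} --p--> {1, 2, 3, 4}  [seen]
{1, 2, 3, 4} --q--> {1, 2, 3, 4}  [seen]
Reachable DFA states: {1}, {1, 3, 4}, {1, 4}, {1, 2, 3, 4}.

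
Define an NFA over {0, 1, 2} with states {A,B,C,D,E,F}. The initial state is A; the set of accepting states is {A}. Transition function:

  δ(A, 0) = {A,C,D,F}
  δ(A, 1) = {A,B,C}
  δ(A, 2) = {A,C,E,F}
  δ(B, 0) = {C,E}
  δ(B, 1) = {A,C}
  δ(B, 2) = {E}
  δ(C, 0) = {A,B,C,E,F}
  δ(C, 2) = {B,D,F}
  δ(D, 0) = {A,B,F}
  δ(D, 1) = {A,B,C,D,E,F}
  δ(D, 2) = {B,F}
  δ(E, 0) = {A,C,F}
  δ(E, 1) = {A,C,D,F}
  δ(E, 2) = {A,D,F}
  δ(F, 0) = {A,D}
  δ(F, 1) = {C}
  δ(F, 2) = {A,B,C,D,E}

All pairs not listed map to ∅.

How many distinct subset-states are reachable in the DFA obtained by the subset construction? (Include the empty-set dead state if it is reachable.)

6

Start state of the DFA: {A}.
{A} --0--> {A,C,D,F}  [new]
{A} --1--> {A,B,C}  [new]
{A} --2--> {A,C,E,F}  [new]
{A,C,D,F} --0--> {A,B,C,D,E,F}  [new]
{A,C,D,F} --1--> {A,B,C,D,E,F}  [seen]
{A,C,D,F} --2--> {A,B,C,D,E,F}  [seen]
{A,B,C} --0--> {A,B,C,D,E,F}  [seen]
{A,B,C} --1--> {A,B,C}  [seen]
{A,B,C} --2--> {A,B,C,D,E,F}  [seen]
{A,C,E,F} --0--> {A,B,C,D,E,F}  [seen]
{A,C,E,F} --1--> {A,B,C,D,F}  [new]
{A,C,E,F} --2--> {A,B,C,D,E,F}  [seen]
{A,B,C,D,E,F} --0--> {A,B,C,D,E,F}  [seen]
{A,B,C,D,E,F} --1--> {A,B,C,D,E,F}  [seen]
{A,B,C,D,E,F} --2--> {A,B,C,D,E,F}  [seen]
{A,B,C,D,F} --0--> {A,B,C,D,E,F}  [seen]
{A,B,C,D,F} --1--> {A,B,C,D,E,F}  [seen]
{A,B,C,D,F} --2--> {A,B,C,D,E,F}  [seen]
Reachable DFA states: {A}, {A,C,D,F}, {A,B,C}, {A,C,E,F}, {A,B,C,D,E,F}, {A,B,C,D,F}.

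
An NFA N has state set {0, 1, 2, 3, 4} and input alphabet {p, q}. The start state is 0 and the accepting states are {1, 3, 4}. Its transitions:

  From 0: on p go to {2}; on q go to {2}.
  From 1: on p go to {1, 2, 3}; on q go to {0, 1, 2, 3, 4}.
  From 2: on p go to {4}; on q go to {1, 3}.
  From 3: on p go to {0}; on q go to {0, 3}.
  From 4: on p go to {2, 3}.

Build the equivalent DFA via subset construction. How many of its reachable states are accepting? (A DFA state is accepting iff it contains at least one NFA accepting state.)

7

Start state of the DFA: {0}.
{0} --p--> {2}  [new]
{0} --q--> {2}  [seen]
{2} --p--> {4}  [new]
{2} --q--> {1, 3}  [new]
{4} --p--> {2, 3}  [new]
{4} --q--> ∅  [new]
{1, 3} --p--> {0, 1, 2, 3}  [new]
{1, 3} --q--> {0, 1, 2, 3, 4}  [new]
{2, 3} --p--> {0, 4}  [new]
{2, 3} --q--> {0, 1, 3}  [new]
∅ --p--> ∅  [seen]
∅ --q--> ∅  [seen]
{0, 1, 2, 3} --p--> {0, 1, 2, 3, 4}  [seen]
{0, 1, 2, 3} --q--> {0, 1, 2, 3, 4}  [seen]
{0, 1, 2, 3, 4} --p--> {0, 1, 2, 3, 4}  [seen]
{0, 1, 2, 3, 4} --q--> {0, 1, 2, 3, 4}  [seen]
{0, 4} --p--> {2, 3}  [seen]
{0, 4} --q--> {2}  [seen]
{0, 1, 3} --p--> {0, 1, 2, 3}  [seen]
{0, 1, 3} --q--> {0, 1, 2, 3, 4}  [seen]
Reachable DFA states: {0}, {2}, {4}, {1, 3}, {2, 3}, ∅, {0, 1, 2, 3}, {0, 1, 2, 3, 4}, {0, 4}, {0, 1, 3}.
Accepting DFA states (contain an NFA accepting state): {4}, {1, 3}, {2, 3}, {0, 1, 2, 3}, {0, 1, 2, 3, 4}, {0, 4}, {0, 1, 3}.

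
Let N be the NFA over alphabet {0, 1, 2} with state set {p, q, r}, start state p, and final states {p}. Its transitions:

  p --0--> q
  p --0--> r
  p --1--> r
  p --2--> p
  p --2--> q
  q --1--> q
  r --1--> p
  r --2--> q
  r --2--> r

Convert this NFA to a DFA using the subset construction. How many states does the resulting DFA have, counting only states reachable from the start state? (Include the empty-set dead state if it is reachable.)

5

Start state of the DFA: {p}.
{p} --0--> {q, r}  [new]
{p} --1--> {r}  [new]
{p} --2--> {p, q}  [new]
{q, r} --0--> ∅  [new]
{q, r} --1--> {p, q}  [seen]
{q, r} --2--> {q, r}  [seen]
{r} --0--> ∅  [seen]
{r} --1--> {p}  [seen]
{r} --2--> {q, r}  [seen]
{p, q} --0--> {q, r}  [seen]
{p, q} --1--> {q, r}  [seen]
{p, q} --2--> {p, q}  [seen]
∅ --0--> ∅  [seen]
∅ --1--> ∅  [seen]
∅ --2--> ∅  [seen]
Reachable DFA states: {p}, {q, r}, {r}, {p, q}, ∅.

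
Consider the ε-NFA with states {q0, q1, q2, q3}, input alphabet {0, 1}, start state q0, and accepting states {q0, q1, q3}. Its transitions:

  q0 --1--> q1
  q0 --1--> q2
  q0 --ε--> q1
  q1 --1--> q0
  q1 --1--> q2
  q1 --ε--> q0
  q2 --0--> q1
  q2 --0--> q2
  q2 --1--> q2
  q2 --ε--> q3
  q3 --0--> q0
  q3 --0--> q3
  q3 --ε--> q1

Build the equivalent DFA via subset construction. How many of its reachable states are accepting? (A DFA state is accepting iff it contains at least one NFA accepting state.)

2

Start state of the DFA: {q0, q1} (ε-closure of the NFA start).
{q0, q1} --0--> ∅  [new]
{q0, q1} --1--> {q0, q1, q2, q3}  [new]
∅ --0--> ∅  [seen]
∅ --1--> ∅  [seen]
{q0, q1, q2, q3} --0--> {q0, q1, q2, q3}  [seen]
{q0, q1, q2, q3} --1--> {q0, q1, q2, q3}  [seen]
Reachable DFA states: {q0, q1}, ∅, {q0, q1, q2, q3}.
Accepting DFA states (contain an NFA accepting state): {q0, q1}, {q0, q1, q2, q3}.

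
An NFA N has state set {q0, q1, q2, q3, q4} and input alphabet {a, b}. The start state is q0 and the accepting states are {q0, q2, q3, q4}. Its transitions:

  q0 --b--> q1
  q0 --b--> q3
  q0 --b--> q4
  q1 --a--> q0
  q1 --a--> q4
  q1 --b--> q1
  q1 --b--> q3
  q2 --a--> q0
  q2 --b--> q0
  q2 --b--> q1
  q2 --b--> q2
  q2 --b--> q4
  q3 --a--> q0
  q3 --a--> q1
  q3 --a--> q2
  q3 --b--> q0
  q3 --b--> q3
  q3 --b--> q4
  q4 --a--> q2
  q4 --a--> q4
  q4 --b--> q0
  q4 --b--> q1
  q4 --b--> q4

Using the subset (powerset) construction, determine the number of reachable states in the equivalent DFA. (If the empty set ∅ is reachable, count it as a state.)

Start state of the DFA: {q0}.
{q0} --a--> ∅  [new]
{q0} --b--> {q1, q3, q4}  [new]
∅ --a--> ∅  [seen]
∅ --b--> ∅  [seen]
{q1, q3, q4} --a--> {q0, q1, q2, q4}  [new]
{q1, q3, q4} --b--> {q0, q1, q3, q4}  [new]
{q0, q1, q2, q4} --a--> {q0, q2, q4}  [new]
{q0, q1, q2, q4} --b--> {q0, q1, q2, q3, q4}  [new]
{q0, q1, q3, q4} --a--> {q0, q1, q2, q4}  [seen]
{q0, q1, q3, q4} --b--> {q0, q1, q3, q4}  [seen]
{q0, q2, q4} --a--> {q0, q2, q4}  [seen]
{q0, q2, q4} --b--> {q0, q1, q2, q3, q4}  [seen]
{q0, q1, q2, q3, q4} --a--> {q0, q1, q2, q4}  [seen]
{q0, q1, q2, q3, q4} --b--> {q0, q1, q2, q3, q4}  [seen]
Reachable DFA states: {q0}, ∅, {q1, q3, q4}, {q0, q1, q2, q4}, {q0, q1, q3, q4}, {q0, q2, q4}, {q0, q1, q2, q3, q4}.

7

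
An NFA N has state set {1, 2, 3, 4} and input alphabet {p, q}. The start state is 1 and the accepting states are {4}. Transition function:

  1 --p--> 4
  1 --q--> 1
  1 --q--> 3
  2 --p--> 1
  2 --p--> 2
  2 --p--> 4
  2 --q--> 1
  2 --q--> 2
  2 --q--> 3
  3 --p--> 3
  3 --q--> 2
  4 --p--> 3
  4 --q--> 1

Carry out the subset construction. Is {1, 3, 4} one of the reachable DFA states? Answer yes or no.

no

Start state of the DFA: {1}.
{1} --p--> {4}  [new]
{1} --q--> {1, 3}  [new]
{4} --p--> {3}  [new]
{4} --q--> {1}  [seen]
{1, 3} --p--> {3, 4}  [new]
{1, 3} --q--> {1, 2, 3}  [new]
{3} --p--> {3}  [seen]
{3} --q--> {2}  [new]
{3, 4} --p--> {3}  [seen]
{3, 4} --q--> {1, 2}  [new]
{1, 2, 3} --p--> {1, 2, 3, 4}  [new]
{1, 2, 3} --q--> {1, 2, 3}  [seen]
{2} --p--> {1, 2, 4}  [new]
{2} --q--> {1, 2, 3}  [seen]
{1, 2} --p--> {1, 2, 4}  [seen]
{1, 2} --q--> {1, 2, 3}  [seen]
{1, 2, 3, 4} --p--> {1, 2, 3, 4}  [seen]
{1, 2, 3, 4} --q--> {1, 2, 3}  [seen]
{1, 2, 4} --p--> {1, 2, 3, 4}  [seen]
{1, 2, 4} --q--> {1, 2, 3}  [seen]
Reachable DFA states: {1}, {4}, {1, 3}, {3}, {3, 4}, {1, 2, 3}, {2}, {1, 2}, {1, 2, 3, 4}, {1, 2, 4}.
{1, 3, 4} is not among them.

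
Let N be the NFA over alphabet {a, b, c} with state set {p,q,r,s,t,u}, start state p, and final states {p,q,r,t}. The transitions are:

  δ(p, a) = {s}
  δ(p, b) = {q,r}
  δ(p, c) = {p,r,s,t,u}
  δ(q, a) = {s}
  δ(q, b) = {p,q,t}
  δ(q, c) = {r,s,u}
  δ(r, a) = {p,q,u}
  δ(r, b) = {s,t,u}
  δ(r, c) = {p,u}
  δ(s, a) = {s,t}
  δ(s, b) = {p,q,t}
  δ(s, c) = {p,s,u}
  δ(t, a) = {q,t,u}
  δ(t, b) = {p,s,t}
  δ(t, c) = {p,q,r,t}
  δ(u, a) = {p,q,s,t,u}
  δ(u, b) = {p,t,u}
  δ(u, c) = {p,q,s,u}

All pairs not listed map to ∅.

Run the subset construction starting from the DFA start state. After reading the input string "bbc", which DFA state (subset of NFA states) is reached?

{p,q,r,s,t,u}

Start: {p}.
δ(p,b) = {q,r}.
Union: {q,r}.
After b: {q,r}.
δ(q,b) = {p,q,t}; δ(r,b) = {s,t,u}.
Union: {p,q,s,t,u}.
After b: {p,q,s,t,u}.
δ(p,c) = {p,r,s,t,u}; δ(q,c) = {r,s,u}; δ(s,c) = {p,s,u}; δ(t,c) = {p,q,r,t}; δ(u,c) = {p,q,s,u}.
Union: {p,q,r,s,t,u}.
After c: {p,q,r,s,t,u}.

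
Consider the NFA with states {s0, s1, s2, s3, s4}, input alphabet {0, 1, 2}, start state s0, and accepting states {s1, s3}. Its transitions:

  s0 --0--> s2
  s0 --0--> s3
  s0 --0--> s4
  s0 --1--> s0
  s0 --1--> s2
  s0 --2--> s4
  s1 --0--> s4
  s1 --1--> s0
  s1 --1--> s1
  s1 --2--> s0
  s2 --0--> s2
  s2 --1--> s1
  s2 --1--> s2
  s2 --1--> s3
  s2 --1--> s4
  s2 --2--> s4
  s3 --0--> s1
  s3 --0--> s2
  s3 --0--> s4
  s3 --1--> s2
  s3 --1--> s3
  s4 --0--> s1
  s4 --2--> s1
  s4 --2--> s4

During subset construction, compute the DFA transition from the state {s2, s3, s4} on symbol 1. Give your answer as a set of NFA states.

{s1, s2, s3, s4}

δ(s2,1) = {s1, s2, s3, s4}; δ(s3,1) = {s2, s3}; δ(s4,1) = ∅.
Union: {s1, s2, s3, s4}.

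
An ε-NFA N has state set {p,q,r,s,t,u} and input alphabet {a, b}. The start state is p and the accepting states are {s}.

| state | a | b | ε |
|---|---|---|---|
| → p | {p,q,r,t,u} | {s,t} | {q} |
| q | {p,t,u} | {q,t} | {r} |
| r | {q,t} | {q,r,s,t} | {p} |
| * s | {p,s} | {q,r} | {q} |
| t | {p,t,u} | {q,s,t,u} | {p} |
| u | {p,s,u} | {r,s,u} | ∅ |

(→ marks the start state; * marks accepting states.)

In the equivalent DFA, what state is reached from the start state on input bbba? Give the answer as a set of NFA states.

{p,q,r,s,t,u}

Start: {p,q,r}.
δ(p,b) = {s,t}; δ(q,b) = {q,t}; δ(r,b) = {q,r,s,t}.
Union: {q,r,s,t}.
ε-closure gives {p,q,r,s,t}.
After b: {p,q,r,s,t}.
δ(p,b) = {s,t}; δ(q,b) = {q,t}; δ(r,b) = {q,r,s,t}; δ(s,b) = {q,r}; δ(t,b) = {q,s,t,u}.
Union: {q,r,s,t,u}.
ε-closure gives {p,q,r,s,t,u}.
After b: {p,q,r,s,t,u}.
δ(p,b) = {s,t}; δ(q,b) = {q,t}; δ(r,b) = {q,r,s,t}; δ(s,b) = {q,r}; δ(t,b) = {q,s,t,u}; δ(u,b) = {r,s,u}.
Union: {q,r,s,t,u}.
ε-closure gives {p,q,r,s,t,u}.
After b: {p,q,r,s,t,u}.
δ(p,a) = {p,q,r,t,u}; δ(q,a) = {p,t,u}; δ(r,a) = {q,t}; δ(s,a) = {p,s}; δ(t,a) = {p,t,u}; δ(u,a) = {p,s,u}.
Union: {p,q,r,s,t,u}.
After a: {p,q,r,s,t,u}.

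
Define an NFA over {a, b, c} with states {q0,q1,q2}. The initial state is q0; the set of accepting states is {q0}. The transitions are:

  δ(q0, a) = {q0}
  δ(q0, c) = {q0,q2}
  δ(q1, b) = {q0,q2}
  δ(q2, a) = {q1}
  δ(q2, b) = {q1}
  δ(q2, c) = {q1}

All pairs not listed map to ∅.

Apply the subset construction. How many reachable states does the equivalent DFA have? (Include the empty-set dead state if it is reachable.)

Start state of the DFA: {q0}.
{q0} --a--> {q0}  [seen]
{q0} --b--> ∅  [new]
{q0} --c--> {q0,q2}  [new]
∅ --a--> ∅  [seen]
∅ --b--> ∅  [seen]
∅ --c--> ∅  [seen]
{q0,q2} --a--> {q0,q1}  [new]
{q0,q2} --b--> {q1}  [new]
{q0,q2} --c--> {q0,q1,q2}  [new]
{q0,q1} --a--> {q0}  [seen]
{q0,q1} --b--> {q0,q2}  [seen]
{q0,q1} --c--> {q0,q2}  [seen]
{q1} --a--> ∅  [seen]
{q1} --b--> {q0,q2}  [seen]
{q1} --c--> ∅  [seen]
{q0,q1,q2} --a--> {q0,q1}  [seen]
{q0,q1,q2} --b--> {q0,q1,q2}  [seen]
{q0,q1,q2} --c--> {q0,q1,q2}  [seen]
Reachable DFA states: {q0}, ∅, {q0,q2}, {q0,q1}, {q1}, {q0,q1,q2}.

6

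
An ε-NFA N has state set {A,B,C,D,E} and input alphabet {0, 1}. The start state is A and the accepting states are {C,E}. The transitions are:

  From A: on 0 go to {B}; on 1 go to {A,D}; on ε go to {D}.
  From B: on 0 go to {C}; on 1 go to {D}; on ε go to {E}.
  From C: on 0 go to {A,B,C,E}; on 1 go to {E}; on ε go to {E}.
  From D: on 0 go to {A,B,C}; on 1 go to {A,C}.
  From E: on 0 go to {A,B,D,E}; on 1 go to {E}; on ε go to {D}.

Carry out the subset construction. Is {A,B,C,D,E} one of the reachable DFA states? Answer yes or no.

yes

Start state of the DFA: {A,D} (ε-closure of the NFA start).
{A,D} --0--> {A,B,C,D,E}  [new]
{A,D} --1--> {A,C,D,E}  [new]
{A,B,C,D,E} --0--> {A,B,C,D,E}  [seen]
{A,B,C,D,E} --1--> {A,C,D,E}  [seen]
{A,C,D,E} --0--> {A,B,C,D,E}  [seen]
{A,C,D,E} --1--> {A,C,D,E}  [seen]
Reachable DFA states: {A,D}, {A,B,C,D,E}, {A,C,D,E}.
{A,B,C,D,E} is among them.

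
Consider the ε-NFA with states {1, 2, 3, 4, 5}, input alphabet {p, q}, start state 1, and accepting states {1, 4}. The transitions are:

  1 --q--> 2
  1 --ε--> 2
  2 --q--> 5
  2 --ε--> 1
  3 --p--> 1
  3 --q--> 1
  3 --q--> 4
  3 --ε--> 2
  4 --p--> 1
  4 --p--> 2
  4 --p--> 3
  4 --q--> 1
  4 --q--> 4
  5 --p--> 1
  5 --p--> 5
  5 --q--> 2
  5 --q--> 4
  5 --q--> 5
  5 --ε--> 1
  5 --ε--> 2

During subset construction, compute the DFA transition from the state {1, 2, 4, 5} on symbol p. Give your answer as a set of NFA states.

{1, 2, 3, 5}

δ(1,p) = ∅; δ(2,p) = ∅; δ(4,p) = {1, 2, 3}; δ(5,p) = {1, 5}.
Union: {1, 2, 3, 5}.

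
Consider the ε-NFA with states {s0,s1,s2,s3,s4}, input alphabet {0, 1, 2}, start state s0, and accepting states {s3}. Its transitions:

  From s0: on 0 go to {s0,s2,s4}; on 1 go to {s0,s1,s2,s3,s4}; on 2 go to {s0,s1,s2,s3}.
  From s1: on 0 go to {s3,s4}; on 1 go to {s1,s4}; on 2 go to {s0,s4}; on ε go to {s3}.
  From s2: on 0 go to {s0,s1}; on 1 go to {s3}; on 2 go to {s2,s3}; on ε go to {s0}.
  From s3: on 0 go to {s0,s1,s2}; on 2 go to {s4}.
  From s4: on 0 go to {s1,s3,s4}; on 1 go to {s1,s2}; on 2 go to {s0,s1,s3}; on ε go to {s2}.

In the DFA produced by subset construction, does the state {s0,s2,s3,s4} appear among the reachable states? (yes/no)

no

Start state of the DFA: {s0} (ε-closure of the NFA start).
{s0} --0--> {s0,s2,s4}  [new]
{s0} --1--> {s0,s1,s2,s3,s4}  [new]
{s0} --2--> {s0,s1,s2,s3}  [new]
{s0,s2,s4} --0--> {s0,s1,s2,s3,s4}  [seen]
{s0,s2,s4} --1--> {s0,s1,s2,s3,s4}  [seen]
{s0,s2,s4} --2--> {s0,s1,s2,s3}  [seen]
{s0,s1,s2,s3,s4} --0--> {s0,s1,s2,s3,s4}  [seen]
{s0,s1,s2,s3,s4} --1--> {s0,s1,s2,s3,s4}  [seen]
{s0,s1,s2,s3,s4} --2--> {s0,s1,s2,s3,s4}  [seen]
{s0,s1,s2,s3} --0--> {s0,s1,s2,s3,s4}  [seen]
{s0,s1,s2,s3} --1--> {s0,s1,s2,s3,s4}  [seen]
{s0,s1,s2,s3} --2--> {s0,s1,s2,s3,s4}  [seen]
Reachable DFA states: {s0}, {s0,s2,s4}, {s0,s1,s2,s3,s4}, {s0,s1,s2,s3}.
{s0,s2,s3,s4} is not among them.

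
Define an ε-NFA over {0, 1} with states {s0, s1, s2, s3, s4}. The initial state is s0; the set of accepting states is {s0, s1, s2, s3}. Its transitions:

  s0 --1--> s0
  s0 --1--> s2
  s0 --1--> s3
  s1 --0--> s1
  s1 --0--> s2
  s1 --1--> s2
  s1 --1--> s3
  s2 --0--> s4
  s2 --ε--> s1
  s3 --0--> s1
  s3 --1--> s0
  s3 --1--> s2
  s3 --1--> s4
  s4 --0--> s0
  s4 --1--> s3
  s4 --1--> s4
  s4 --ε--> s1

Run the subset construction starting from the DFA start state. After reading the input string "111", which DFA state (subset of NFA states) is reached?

{s0, s1, s2, s3, s4}

Start: {s0}.
δ(s0,1) = {s0, s2, s3}.
Union: {s0, s2, s3}.
ε-closure gives {s0, s1, s2, s3}.
After 1: {s0, s1, s2, s3}.
δ(s0,1) = {s0, s2, s3}; δ(s1,1) = {s2, s3}; δ(s2,1) = ∅; δ(s3,1) = {s0, s2, s4}.
Union: {s0, s2, s3, s4}.
ε-closure gives {s0, s1, s2, s3, s4}.
After 1: {s0, s1, s2, s3, s4}.
δ(s0,1) = {s0, s2, s3}; δ(s1,1) = {s2, s3}; δ(s2,1) = ∅; δ(s3,1) = {s0, s2, s4}; δ(s4,1) = {s3, s4}.
Union: {s0, s2, s3, s4}.
ε-closure gives {s0, s1, s2, s3, s4}.
After 1: {s0, s1, s2, s3, s4}.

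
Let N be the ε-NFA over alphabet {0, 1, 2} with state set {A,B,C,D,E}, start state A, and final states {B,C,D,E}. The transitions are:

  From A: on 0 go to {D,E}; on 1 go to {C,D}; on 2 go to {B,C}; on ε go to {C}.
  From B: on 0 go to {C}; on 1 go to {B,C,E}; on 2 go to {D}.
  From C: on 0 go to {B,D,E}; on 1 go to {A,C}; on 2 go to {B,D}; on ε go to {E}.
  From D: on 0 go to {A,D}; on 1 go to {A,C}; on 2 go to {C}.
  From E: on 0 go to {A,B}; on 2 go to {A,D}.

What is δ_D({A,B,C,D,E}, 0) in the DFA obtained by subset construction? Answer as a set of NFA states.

{A,B,C,D,E}

δ(A,0) = {D,E}; δ(B,0) = {C}; δ(C,0) = {B,D,E}; δ(D,0) = {A,D}; δ(E,0) = {A,B}.
Union: {A,B,C,D,E}.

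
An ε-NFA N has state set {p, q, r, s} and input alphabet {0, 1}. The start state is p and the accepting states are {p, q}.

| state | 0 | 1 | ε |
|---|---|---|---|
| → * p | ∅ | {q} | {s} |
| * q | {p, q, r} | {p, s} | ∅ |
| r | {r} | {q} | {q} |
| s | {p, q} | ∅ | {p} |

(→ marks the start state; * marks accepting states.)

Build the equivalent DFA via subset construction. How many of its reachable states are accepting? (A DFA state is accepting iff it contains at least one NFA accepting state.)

4

Start state of the DFA: {p, s} (ε-closure of the NFA start).
{p, s} --0--> {p, q, s}  [new]
{p, s} --1--> {q}  [new]
{p, q, s} --0--> {p, q, r, s}  [new]
{p, q, s} --1--> {p, q, s}  [seen]
{q} --0--> {p, q, r, s}  [seen]
{q} --1--> {p, s}  [seen]
{p, q, r, s} --0--> {p, q, r, s}  [seen]
{p, q, r, s} --1--> {p, q, s}  [seen]
Reachable DFA states: {p, s}, {p, q, s}, {q}, {p, q, r, s}.
Accepting DFA states (contain an NFA accepting state): {p, s}, {p, q, s}, {q}, {p, q, r, s}.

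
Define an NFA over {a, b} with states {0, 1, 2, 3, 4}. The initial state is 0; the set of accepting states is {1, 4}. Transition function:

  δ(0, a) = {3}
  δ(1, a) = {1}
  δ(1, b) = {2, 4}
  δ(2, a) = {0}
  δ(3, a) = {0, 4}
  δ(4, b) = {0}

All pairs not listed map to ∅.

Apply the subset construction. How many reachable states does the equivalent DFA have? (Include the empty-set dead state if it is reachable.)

4

Start state of the DFA: {0}.
{0} --a--> {3}  [new]
{0} --b--> ∅  [new]
{3} --a--> {0, 4}  [new]
{3} --b--> ∅  [seen]
∅ --a--> ∅  [seen]
∅ --b--> ∅  [seen]
{0, 4} --a--> {3}  [seen]
{0, 4} --b--> {0}  [seen]
Reachable DFA states: {0}, {3}, ∅, {0, 4}.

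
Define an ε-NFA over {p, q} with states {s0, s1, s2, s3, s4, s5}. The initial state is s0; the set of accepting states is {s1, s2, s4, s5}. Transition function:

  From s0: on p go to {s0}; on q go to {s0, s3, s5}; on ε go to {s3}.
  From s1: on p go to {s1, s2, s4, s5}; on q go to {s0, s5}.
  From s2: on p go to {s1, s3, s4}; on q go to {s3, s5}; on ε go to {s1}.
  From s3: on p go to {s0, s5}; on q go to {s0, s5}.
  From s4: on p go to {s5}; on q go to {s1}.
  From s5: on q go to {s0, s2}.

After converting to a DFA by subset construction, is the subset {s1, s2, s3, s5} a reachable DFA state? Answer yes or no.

no

Start state of the DFA: {s0, s3} (ε-closure of the NFA start).
{s0, s3} --p--> {s0, s3, s5}  [new]
{s0, s3} --q--> {s0, s3, s5}  [seen]
{s0, s3, s5} --p--> {s0, s3, s5}  [seen]
{s0, s3, s5} --q--> {s0, s1, s2, s3, s5}  [new]
{s0, s1, s2, s3, s5} --p--> {s0, s1, s2, s3, s4, s5}  [new]
{s0, s1, s2, s3, s5} --q--> {s0, s1, s2, s3, s5}  [seen]
{s0, s1, s2, s3, s4, s5} --p--> {s0, s1, s2, s3, s4, s5}  [seen]
{s0, s1, s2, s3, s4, s5} --q--> {s0, s1, s2, s3, s5}  [seen]
Reachable DFA states: {s0, s3}, {s0, s3, s5}, {s0, s1, s2, s3, s5}, {s0, s1, s2, s3, s4, s5}.
{s1, s2, s3, s5} is not among them.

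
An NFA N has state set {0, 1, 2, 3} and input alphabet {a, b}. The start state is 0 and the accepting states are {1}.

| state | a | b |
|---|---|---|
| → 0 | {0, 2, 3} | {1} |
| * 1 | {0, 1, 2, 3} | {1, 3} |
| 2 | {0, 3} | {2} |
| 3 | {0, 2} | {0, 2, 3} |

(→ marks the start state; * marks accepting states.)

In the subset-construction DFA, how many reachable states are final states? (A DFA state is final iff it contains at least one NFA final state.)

3

Start state of the DFA: {0}.
{0} --a--> {0, 2, 3}  [new]
{0} --b--> {1}  [new]
{0, 2, 3} --a--> {0, 2, 3}  [seen]
{0, 2, 3} --b--> {0, 1, 2, 3}  [new]
{1} --a--> {0, 1, 2, 3}  [seen]
{1} --b--> {1, 3}  [new]
{0, 1, 2, 3} --a--> {0, 1, 2, 3}  [seen]
{0, 1, 2, 3} --b--> {0, 1, 2, 3}  [seen]
{1, 3} --a--> {0, 1, 2, 3}  [seen]
{1, 3} --b--> {0, 1, 2, 3}  [seen]
Reachable DFA states: {0}, {0, 2, 3}, {1}, {0, 1, 2, 3}, {1, 3}.
Accepting DFA states (contain an NFA accepting state): {1}, {0, 1, 2, 3}, {1, 3}.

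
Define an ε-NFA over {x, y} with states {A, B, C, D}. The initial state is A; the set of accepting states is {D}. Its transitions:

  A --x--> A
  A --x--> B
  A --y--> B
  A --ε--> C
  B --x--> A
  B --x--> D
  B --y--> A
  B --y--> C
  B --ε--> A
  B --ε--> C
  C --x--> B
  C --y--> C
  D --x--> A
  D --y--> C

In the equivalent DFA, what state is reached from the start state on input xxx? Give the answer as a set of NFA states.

{A, B, C, D}

Start: {A, C}.
δ(A,x) = {A, B}; δ(C,x) = {B}.
Union: {A, B}.
ε-closure gives {A, B, C}.
After x: {A, B, C}.
δ(A,x) = {A, B}; δ(B,x) = {A, D}; δ(C,x) = {B}.
Union: {A, B, D}.
ε-closure gives {A, B, C, D}.
After x: {A, B, C, D}.
δ(A,x) = {A, B}; δ(B,x) = {A, D}; δ(C,x) = {B}; δ(D,x) = {A}.
Union: {A, B, D}.
ε-closure gives {A, B, C, D}.
After x: {A, B, C, D}.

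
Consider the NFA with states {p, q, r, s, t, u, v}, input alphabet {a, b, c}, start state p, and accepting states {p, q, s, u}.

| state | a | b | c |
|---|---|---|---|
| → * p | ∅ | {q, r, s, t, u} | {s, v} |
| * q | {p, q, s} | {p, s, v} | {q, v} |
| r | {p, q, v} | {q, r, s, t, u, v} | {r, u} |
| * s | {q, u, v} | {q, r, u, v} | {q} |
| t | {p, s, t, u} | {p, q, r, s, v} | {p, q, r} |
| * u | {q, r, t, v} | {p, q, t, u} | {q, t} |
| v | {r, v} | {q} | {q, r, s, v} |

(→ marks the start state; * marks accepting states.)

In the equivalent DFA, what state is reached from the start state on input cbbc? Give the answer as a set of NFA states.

{p, q, r, s, t, u, v}

Start: {p}.
δ(p,c) = {s, v}.
Union: {s, v}.
After c: {s, v}.
δ(s,b) = {q, r, u, v}; δ(v,b) = {q}.
Union: {q, r, u, v}.
After b: {q, r, u, v}.
δ(q,b) = {p, s, v}; δ(r,b) = {q, r, s, t, u, v}; δ(u,b) = {p, q, t, u}; δ(v,b) = {q}.
Union: {p, q, r, s, t, u, v}.
After b: {p, q, r, s, t, u, v}.
δ(p,c) = {s, v}; δ(q,c) = {q, v}; δ(r,c) = {r, u}; δ(s,c) = {q}; δ(t,c) = {p, q, r}; δ(u,c) = {q, t}; δ(v,c) = {q, r, s, v}.
Union: {p, q, r, s, t, u, v}.
After c: {p, q, r, s, t, u, v}.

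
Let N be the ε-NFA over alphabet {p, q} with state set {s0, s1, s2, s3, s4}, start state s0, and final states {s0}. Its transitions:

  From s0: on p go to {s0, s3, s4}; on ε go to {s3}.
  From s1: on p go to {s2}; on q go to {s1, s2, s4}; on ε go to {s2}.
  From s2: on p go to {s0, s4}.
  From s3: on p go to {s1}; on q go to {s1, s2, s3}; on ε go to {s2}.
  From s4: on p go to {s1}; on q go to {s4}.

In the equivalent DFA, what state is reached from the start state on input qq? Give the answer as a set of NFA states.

{s1, s2, s3, s4}

Start: {s0, s2, s3}.
δ(s0,q) = ∅; δ(s2,q) = ∅; δ(s3,q) = {s1, s2, s3}.
Union: {s1, s2, s3}.
After q: {s1, s2, s3}.
δ(s1,q) = {s1, s2, s4}; δ(s2,q) = ∅; δ(s3,q) = {s1, s2, s3}.
Union: {s1, s2, s3, s4}.
After q: {s1, s2, s3, s4}.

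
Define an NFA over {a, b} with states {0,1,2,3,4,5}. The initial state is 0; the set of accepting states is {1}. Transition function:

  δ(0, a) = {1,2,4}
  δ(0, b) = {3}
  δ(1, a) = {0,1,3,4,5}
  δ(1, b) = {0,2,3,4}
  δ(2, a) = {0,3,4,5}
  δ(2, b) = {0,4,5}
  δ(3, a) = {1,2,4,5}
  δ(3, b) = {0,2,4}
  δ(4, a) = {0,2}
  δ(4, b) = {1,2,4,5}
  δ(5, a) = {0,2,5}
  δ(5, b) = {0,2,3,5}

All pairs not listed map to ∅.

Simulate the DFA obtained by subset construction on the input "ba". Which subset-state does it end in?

Start: {0}.
δ(0,b) = {3}.
Union: {3}.
After b: {3}.
δ(3,a) = {1,2,4,5}.
Union: {1,2,4,5}.
After a: {1,2,4,5}.

{1,2,4,5}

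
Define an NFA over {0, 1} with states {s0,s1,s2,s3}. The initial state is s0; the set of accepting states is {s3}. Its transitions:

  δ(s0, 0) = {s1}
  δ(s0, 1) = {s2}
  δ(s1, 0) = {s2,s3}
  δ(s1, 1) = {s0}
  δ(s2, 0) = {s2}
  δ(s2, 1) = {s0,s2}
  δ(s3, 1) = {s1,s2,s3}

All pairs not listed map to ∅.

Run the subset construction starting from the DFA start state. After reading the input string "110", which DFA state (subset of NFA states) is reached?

{s1,s2}

Start: {s0}.
δ(s0,1) = {s2}.
Union: {s2}.
After 1: {s2}.
δ(s2,1) = {s0,s2}.
Union: {s0,s2}.
After 1: {s0,s2}.
δ(s0,0) = {s1}; δ(s2,0) = {s2}.
Union: {s1,s2}.
After 0: {s1,s2}.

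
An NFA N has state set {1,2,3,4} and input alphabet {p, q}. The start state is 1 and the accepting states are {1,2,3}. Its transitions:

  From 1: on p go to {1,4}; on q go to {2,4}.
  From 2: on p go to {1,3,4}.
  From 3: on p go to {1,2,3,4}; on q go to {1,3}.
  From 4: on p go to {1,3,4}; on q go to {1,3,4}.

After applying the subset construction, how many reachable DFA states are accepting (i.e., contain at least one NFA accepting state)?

Start state of the DFA: {1}.
{1} --p--> {1,4}  [new]
{1} --q--> {2,4}  [new]
{1,4} --p--> {1,3,4}  [new]
{1,4} --q--> {1,2,3,4}  [new]
{2,4} --p--> {1,3,4}  [seen]
{2,4} --q--> {1,3,4}  [seen]
{1,3,4} --p--> {1,2,3,4}  [seen]
{1,3,4} --q--> {1,2,3,4}  [seen]
{1,2,3,4} --p--> {1,2,3,4}  [seen]
{1,2,3,4} --q--> {1,2,3,4}  [seen]
Reachable DFA states: {1}, {1,4}, {2,4}, {1,3,4}, {1,2,3,4}.
Accepting DFA states (contain an NFA accepting state): {1}, {1,4}, {2,4}, {1,3,4}, {1,2,3,4}.

5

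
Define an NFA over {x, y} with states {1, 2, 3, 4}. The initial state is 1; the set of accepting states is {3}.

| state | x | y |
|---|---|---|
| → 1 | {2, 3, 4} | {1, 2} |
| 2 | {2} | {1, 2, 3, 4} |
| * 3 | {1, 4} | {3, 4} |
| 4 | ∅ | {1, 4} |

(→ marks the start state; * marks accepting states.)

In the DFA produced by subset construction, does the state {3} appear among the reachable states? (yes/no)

no

Start state of the DFA: {1}.
{1} --x--> {2, 3, 4}  [new]
{1} --y--> {1, 2}  [new]
{2, 3, 4} --x--> {1, 2, 4}  [new]
{2, 3, 4} --y--> {1, 2, 3, 4}  [new]
{1, 2} --x--> {2, 3, 4}  [seen]
{1, 2} --y--> {1, 2, 3, 4}  [seen]
{1, 2, 4} --x--> {2, 3, 4}  [seen]
{1, 2, 4} --y--> {1, 2, 3, 4}  [seen]
{1, 2, 3, 4} --x--> {1, 2, 3, 4}  [seen]
{1, 2, 3, 4} --y--> {1, 2, 3, 4}  [seen]
Reachable DFA states: {1}, {2, 3, 4}, {1, 2}, {1, 2, 4}, {1, 2, 3, 4}.
{3} is not among them.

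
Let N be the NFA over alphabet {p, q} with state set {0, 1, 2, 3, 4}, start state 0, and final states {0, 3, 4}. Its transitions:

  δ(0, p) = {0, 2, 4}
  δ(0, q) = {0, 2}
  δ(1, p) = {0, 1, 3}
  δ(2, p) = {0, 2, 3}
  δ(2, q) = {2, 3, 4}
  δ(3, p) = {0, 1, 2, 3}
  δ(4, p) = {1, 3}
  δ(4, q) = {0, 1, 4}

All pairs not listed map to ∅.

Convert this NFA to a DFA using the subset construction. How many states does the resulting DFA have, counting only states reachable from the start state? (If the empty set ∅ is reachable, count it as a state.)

Start state of the DFA: {0}.
{0} --p--> {0, 2, 4}  [new]
{0} --q--> {0, 2}  [new]
{0, 2, 4} --p--> {0, 1, 2, 3, 4}  [new]
{0, 2, 4} --q--> {0, 1, 2, 3, 4}  [seen]
{0, 2} --p--> {0, 2, 3, 4}  [new]
{0, 2} --q--> {0, 2, 3, 4}  [seen]
{0, 1, 2, 3, 4} --p--> {0, 1, 2, 3, 4}  [seen]
{0, 1, 2, 3, 4} --q--> {0, 1, 2, 3, 4}  [seen]
{0, 2, 3, 4} --p--> {0, 1, 2, 3, 4}  [seen]
{0, 2, 3, 4} --q--> {0, 1, 2, 3, 4}  [seen]
Reachable DFA states: {0}, {0, 2, 4}, {0, 2}, {0, 1, 2, 3, 4}, {0, 2, 3, 4}.

5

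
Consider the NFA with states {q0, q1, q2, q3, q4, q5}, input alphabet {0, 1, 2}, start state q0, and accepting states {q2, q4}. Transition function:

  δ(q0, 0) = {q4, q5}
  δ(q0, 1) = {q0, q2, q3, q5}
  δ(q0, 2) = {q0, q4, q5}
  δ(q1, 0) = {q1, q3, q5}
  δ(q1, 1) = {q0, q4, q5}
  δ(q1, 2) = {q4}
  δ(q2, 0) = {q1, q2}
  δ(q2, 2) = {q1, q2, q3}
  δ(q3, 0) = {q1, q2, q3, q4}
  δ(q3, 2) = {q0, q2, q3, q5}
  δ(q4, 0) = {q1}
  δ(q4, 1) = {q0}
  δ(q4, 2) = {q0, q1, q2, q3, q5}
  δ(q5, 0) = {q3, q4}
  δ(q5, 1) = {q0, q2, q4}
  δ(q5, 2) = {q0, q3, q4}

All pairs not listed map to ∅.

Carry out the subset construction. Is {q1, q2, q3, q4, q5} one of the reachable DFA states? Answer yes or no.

Start state of the DFA: {q0}.
{q0} --0--> {q4, q5}  [new]
{q0} --1--> {q0, q2, q3, q5}  [new]
{q0} --2--> {q0, q4, q5}  [new]
{q4, q5} --0--> {q1, q3, q4}  [new]
{q4, q5} --1--> {q0, q2, q4}  [new]
{q4, q5} --2--> {q0, q1, q2, q3, q4, q5}  [new]
{q0, q2, q3, q5} --0--> {q1, q2, q3, q4, q5}  [new]
{q0, q2, q3, q5} --1--> {q0, q2, q3, q4, q5}  [new]
{q0, q2, q3, q5} --2--> {q0, q1, q2, q3, q4, q5}  [seen]
{q0, q4, q5} --0--> {q1, q3, q4, q5}  [new]
{q0, q4, q5} --1--> {q0, q2, q3, q4, q5}  [seen]
{q0, q4, q5} --2--> {q0, q1, q2, q3, q4, q5}  [seen]
{q1, q3, q4} --0--> {q1, q2, q3, q4, q5}  [seen]
{q1, q3, q4} --1--> {q0, q4, q5}  [seen]
{q1, q3, q4} --2--> {q0, q1, q2, q3, q4, q5}  [seen]
{q0, q2, q4} --0--> {q1, q2, q4, q5}  [new]
{q0, q2, q4} --1--> {q0, q2, q3, q5}  [seen]
{q0, q2, q4} --2--> {q0, q1, q2, q3, q4, q5}  [seen]
{q0, q1, q2, q3, q4, q5} --0--> {q1, q2, q3, q4, q5}  [seen]
{q0, q1, q2, q3, q4, q5} --1--> {q0, q2, q3, q4, q5}  [seen]
{q0, q1, q2, q3, q4, q5} --2--> {q0, q1, q2, q3, q4, q5}  [seen]
{q1, q2, q3, q4, q5} --0--> {q1, q2, q3, q4, q5}  [seen]
{q1, q2, q3, q4, q5} --1--> {q0, q2, q4, q5}  [new]
{q1, q2, q3, q4, q5} --2--> {q0, q1, q2, q3, q4, q5}  [seen]
{q0, q2, q3, q4, q5} --0--> {q1, q2, q3, q4, q5}  [seen]
{q0, q2, q3, q4, q5} --1--> {q0, q2, q3, q4, q5}  [seen]
{q0, q2, q3, q4, q5} --2--> {q0, q1, q2, q3, q4, q5}  [seen]
{q1, q3, q4, q5} --0--> {q1, q2, q3, q4, q5}  [seen]
{q1, q3, q4, q5} --1--> {q0, q2, q4, q5}  [seen]
{q1, q3, q4, q5} --2--> {q0, q1, q2, q3, q4, q5}  [seen]
{q1, q2, q4, q5} --0--> {q1, q2, q3, q4, q5}  [seen]
{q1, q2, q4, q5} --1--> {q0, q2, q4, q5}  [seen]
{q1, q2, q4, q5} --2--> {q0, q1, q2, q3, q4, q5}  [seen]
{q0, q2, q4, q5} --0--> {q1, q2, q3, q4, q5}  [seen]
{q0, q2, q4, q5} --1--> {q0, q2, q3, q4, q5}  [seen]
{q0, q2, q4, q5} --2--> {q0, q1, q2, q3, q4, q5}  [seen]
Reachable DFA states: {q0}, {q4, q5}, {q0, q2, q3, q5}, {q0, q4, q5}, {q1, q3, q4}, {q0, q2, q4}, {q0, q1, q2, q3, q4, q5}, {q1, q2, q3, q4, q5}, {q0, q2, q3, q4, q5}, {q1, q3, q4, q5}, {q1, q2, q4, q5}, {q0, q2, q4, q5}.
{q1, q2, q3, q4, q5} is among them.

yes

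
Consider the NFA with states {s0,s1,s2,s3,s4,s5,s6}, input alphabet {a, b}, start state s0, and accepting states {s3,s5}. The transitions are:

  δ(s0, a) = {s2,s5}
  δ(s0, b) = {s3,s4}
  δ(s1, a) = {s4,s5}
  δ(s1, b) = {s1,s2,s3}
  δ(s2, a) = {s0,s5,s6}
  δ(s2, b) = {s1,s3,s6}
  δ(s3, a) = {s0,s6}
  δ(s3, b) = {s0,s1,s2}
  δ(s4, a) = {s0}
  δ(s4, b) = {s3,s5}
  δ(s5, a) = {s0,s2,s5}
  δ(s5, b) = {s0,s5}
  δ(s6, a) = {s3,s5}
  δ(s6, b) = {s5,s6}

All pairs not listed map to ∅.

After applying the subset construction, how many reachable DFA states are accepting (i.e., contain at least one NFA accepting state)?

13

Start state of the DFA: {s0}.
{s0} --a--> {s2,s5}  [new]
{s0} --b--> {s3,s4}  [new]
{s2,s5} --a--> {s0,s2,s5,s6}  [new]
{s2,s5} --b--> {s0,s1,s3,s5,s6}  [new]
{s3,s4} --a--> {s0,s6}  [new]
{s3,s4} --b--> {s0,s1,s2,s3,s5}  [new]
{s0,s2,s5,s6} --a--> {s0,s2,s3,s5,s6}  [new]
{s0,s2,s5,s6} --b--> {s0,s1,s3,s4,s5,s6}  [new]
{s0,s1,s3,s5,s6} --a--> {s0,s2,s3,s4,s5,s6}  [new]
{s0,s1,s3,s5,s6} --b--> {s0,s1,s2,s3,s4,s5,s6}  [new]
{s0,s6} --a--> {s2,s3,s5}  [new]
{s0,s6} --b--> {s3,s4,s5,s6}  [new]
{s0,s1,s2,s3,s5} --a--> {s0,s2,s4,s5,s6}  [new]
{s0,s1,s2,s3,s5} --b--> {s0,s1,s2,s3,s4,s5,s6}  [seen]
{s0,s2,s3,s5,s6} --a--> {s0,s2,s3,s5,s6}  [seen]
{s0,s2,s3,s5,s6} --b--> {s0,s1,s2,s3,s4,s5,s6}  [seen]
{s0,s1,s3,s4,s5,s6} --a--> {s0,s2,s3,s4,s5,s6}  [seen]
{s0,s1,s3,s4,s5,s6} --b--> {s0,s1,s2,s3,s4,s5,s6}  [seen]
{s0,s2,s3,s4,s5,s6} --a--> {s0,s2,s3,s5,s6}  [seen]
{s0,s2,s3,s4,s5,s6} --b--> {s0,s1,s2,s3,s4,s5,s6}  [seen]
{s0,s1,s2,s3,s4,s5,s6} --a--> {s0,s2,s3,s4,s5,s6}  [seen]
{s0,s1,s2,s3,s4,s5,s6} --b--> {s0,s1,s2,s3,s4,s5,s6}  [seen]
{s2,s3,s5} --a--> {s0,s2,s5,s6}  [seen]
{s2,s3,s5} --b--> {s0,s1,s2,s3,s5,s6}  [new]
{s3,s4,s5,s6} --a--> {s0,s2,s3,s5,s6}  [seen]
{s3,s4,s5,s6} --b--> {s0,s1,s2,s3,s5,s6}  [seen]
{s0,s2,s4,s5,s6} --a--> {s0,s2,s3,s5,s6}  [seen]
{s0,s2,s4,s5,s6} --b--> {s0,s1,s3,s4,s5,s6}  [seen]
{s0,s1,s2,s3,s5,s6} --a--> {s0,s2,s3,s4,s5,s6}  [seen]
{s0,s1,s2,s3,s5,s6} --b--> {s0,s1,s2,s3,s4,s5,s6}  [seen]
Reachable DFA states: {s0}, {s2,s5}, {s3,s4}, {s0,s2,s5,s6}, {s0,s1,s3,s5,s6}, {s0,s6}, {s0,s1,s2,s3,s5}, {s0,s2,s3,s5,s6}, {s0,s1,s3,s4,s5,s6}, {s0,s2,s3,s4,s5,s6}, {s0,s1,s2,s3,s4,s5,s6}, {s2,s3,s5}, {s3,s4,s5,s6}, {s0,s2,s4,s5,s6}, {s0,s1,s2,s3,s5,s6}.
Accepting DFA states (contain an NFA accepting state): {s2,s5}, {s3,s4}, {s0,s2,s5,s6}, {s0,s1,s3,s5,s6}, {s0,s1,s2,s3,s5}, {s0,s2,s3,s5,s6}, {s0,s1,s3,s4,s5,s6}, {s0,s2,s3,s4,s5,s6}, {s0,s1,s2,s3,s4,s5,s6}, {s2,s3,s5}, {s3,s4,s5,s6}, {s0,s2,s4,s5,s6}, {s0,s1,s2,s3,s5,s6}.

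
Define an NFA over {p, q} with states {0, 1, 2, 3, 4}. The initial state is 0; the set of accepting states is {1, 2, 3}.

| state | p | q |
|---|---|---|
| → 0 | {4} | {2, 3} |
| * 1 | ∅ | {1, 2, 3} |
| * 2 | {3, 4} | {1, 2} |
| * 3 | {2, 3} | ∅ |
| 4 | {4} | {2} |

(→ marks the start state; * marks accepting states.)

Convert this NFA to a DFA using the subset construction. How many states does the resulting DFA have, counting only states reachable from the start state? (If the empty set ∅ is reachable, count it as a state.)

8

Start state of the DFA: {0}.
{0} --p--> {4}  [new]
{0} --q--> {2, 3}  [new]
{4} --p--> {4}  [seen]
{4} --q--> {2}  [new]
{2, 3} --p--> {2, 3, 4}  [new]
{2, 3} --q--> {1, 2}  [new]
{2} --p--> {3, 4}  [new]
{2} --q--> {1, 2}  [seen]
{2, 3, 4} --p--> {2, 3, 4}  [seen]
{2, 3, 4} --q--> {1, 2}  [seen]
{1, 2} --p--> {3, 4}  [seen]
{1, 2} --q--> {1, 2, 3}  [new]
{3, 4} --p--> {2, 3, 4}  [seen]
{3, 4} --q--> {2}  [seen]
{1, 2, 3} --p--> {2, 3, 4}  [seen]
{1, 2, 3} --q--> {1, 2, 3}  [seen]
Reachable DFA states: {0}, {4}, {2, 3}, {2}, {2, 3, 4}, {1, 2}, {3, 4}, {1, 2, 3}.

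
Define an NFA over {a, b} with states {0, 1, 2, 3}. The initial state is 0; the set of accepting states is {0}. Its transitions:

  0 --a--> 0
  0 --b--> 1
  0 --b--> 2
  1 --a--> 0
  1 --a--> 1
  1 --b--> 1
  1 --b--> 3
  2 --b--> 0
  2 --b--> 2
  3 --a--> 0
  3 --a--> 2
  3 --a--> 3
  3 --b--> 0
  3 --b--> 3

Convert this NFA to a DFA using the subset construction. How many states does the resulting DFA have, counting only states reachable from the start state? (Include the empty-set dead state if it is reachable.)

5

Start state of the DFA: {0}.
{0} --a--> {0}  [seen]
{0} --b--> {1, 2}  [new]
{1, 2} --a--> {0, 1}  [new]
{1, 2} --b--> {0, 1, 2, 3}  [new]
{0, 1} --a--> {0, 1}  [seen]
{0, 1} --b--> {1, 2, 3}  [new]
{0, 1, 2, 3} --a--> {0, 1, 2, 3}  [seen]
{0, 1, 2, 3} --b--> {0, 1, 2, 3}  [seen]
{1, 2, 3} --a--> {0, 1, 2, 3}  [seen]
{1, 2, 3} --b--> {0, 1, 2, 3}  [seen]
Reachable DFA states: {0}, {1, 2}, {0, 1}, {0, 1, 2, 3}, {1, 2, 3}.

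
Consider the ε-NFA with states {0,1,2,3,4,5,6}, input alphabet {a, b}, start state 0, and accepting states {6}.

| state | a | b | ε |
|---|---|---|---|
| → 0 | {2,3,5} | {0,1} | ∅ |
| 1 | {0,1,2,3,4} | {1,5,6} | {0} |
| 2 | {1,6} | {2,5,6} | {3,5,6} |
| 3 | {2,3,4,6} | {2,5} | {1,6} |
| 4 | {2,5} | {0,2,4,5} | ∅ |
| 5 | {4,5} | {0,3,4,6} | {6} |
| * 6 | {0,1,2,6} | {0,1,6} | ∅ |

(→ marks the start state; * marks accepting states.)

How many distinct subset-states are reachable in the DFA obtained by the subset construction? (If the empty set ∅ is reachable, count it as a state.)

Start state of the DFA: {0} (ε-closure of the NFA start).
{0} --a--> {0,1,2,3,5,6}  [new]
{0} --b--> {0,1}  [new]
{0,1,2,3,5,6} --a--> {0,1,2,3,4,5,6}  [new]
{0,1,2,3,5,6} --b--> {0,1,2,3,4,5,6}  [seen]
{0,1} --a--> {0,1,2,3,4,5,6}  [seen]
{0,1} --b--> {0,1,5,6}  [new]
{0,1,2,3,4,5,6} --a--> {0,1,2,3,4,5,6}  [seen]
{0,1,2,3,4,5,6} --b--> {0,1,2,3,4,5,6}  [seen]
{0,1,5,6} --a--> {0,1,2,3,4,5,6}  [seen]
{0,1,5,6} --b--> {0,1,3,4,5,6}  [new]
{0,1,3,4,5,6} --a--> {0,1,2,3,4,5,6}  [seen]
{0,1,3,4,5,6} --b--> {0,1,2,3,4,5,6}  [seen]
Reachable DFA states: {0}, {0,1,2,3,5,6}, {0,1}, {0,1,2,3,4,5,6}, {0,1,5,6}, {0,1,3,4,5,6}.

6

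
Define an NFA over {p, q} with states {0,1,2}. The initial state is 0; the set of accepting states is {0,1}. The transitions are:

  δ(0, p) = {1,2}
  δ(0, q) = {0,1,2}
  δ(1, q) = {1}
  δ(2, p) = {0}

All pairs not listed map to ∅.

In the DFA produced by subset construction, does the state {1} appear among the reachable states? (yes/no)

yes

Start state of the DFA: {0}.
{0} --p--> {1,2}  [new]
{0} --q--> {0,1,2}  [new]
{1,2} --p--> {0}  [seen]
{1,2} --q--> {1}  [new]
{0,1,2} --p--> {0,1,2}  [seen]
{0,1,2} --q--> {0,1,2}  [seen]
{1} --p--> ∅  [new]
{1} --q--> {1}  [seen]
∅ --p--> ∅  [seen]
∅ --q--> ∅  [seen]
Reachable DFA states: {0}, {1,2}, {0,1,2}, {1}, ∅.
{1} is among them.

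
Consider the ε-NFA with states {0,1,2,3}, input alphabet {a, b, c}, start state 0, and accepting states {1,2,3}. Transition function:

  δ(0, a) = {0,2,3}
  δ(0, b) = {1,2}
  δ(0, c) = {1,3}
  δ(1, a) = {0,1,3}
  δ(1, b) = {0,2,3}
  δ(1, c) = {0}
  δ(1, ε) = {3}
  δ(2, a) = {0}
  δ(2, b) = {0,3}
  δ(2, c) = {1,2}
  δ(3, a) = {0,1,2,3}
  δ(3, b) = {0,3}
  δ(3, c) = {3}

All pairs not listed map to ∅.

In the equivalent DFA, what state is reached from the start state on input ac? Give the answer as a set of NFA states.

{1,2,3}

Start: {0}.
δ(0,a) = {0,2,3}.
Union: {0,2,3}.
After a: {0,2,3}.
δ(0,c) = {1,3}; δ(2,c) = {1,2}; δ(3,c) = {3}.
Union: {1,2,3}.
After c: {1,2,3}.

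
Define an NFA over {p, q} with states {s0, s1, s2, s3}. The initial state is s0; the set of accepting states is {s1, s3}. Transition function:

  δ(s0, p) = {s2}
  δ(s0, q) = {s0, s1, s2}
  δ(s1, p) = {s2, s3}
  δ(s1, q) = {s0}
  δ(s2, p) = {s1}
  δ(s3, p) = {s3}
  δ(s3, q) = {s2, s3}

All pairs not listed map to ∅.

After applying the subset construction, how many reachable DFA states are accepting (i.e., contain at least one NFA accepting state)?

Start state of the DFA: {s0}.
{s0} --p--> {s2}  [new]
{s0} --q--> {s0, s1, s2}  [new]
{s2} --p--> {s1}  [new]
{s2} --q--> ∅  [new]
{s0, s1, s2} --p--> {s1, s2, s3}  [new]
{s0, s1, s2} --q--> {s0, s1, s2}  [seen]
{s1} --p--> {s2, s3}  [new]
{s1} --q--> {s0}  [seen]
∅ --p--> ∅  [seen]
∅ --q--> ∅  [seen]
{s1, s2, s3} --p--> {s1, s2, s3}  [seen]
{s1, s2, s3} --q--> {s0, s2, s3}  [new]
{s2, s3} --p--> {s1, s3}  [new]
{s2, s3} --q--> {s2, s3}  [seen]
{s0, s2, s3} --p--> {s1, s2, s3}  [seen]
{s0, s2, s3} --q--> {s0, s1, s2, s3}  [new]
{s1, s3} --p--> {s2, s3}  [seen]
{s1, s3} --q--> {s0, s2, s3}  [seen]
{s0, s1, s2, s3} --p--> {s1, s2, s3}  [seen]
{s0, s1, s2, s3} --q--> {s0, s1, s2, s3}  [seen]
Reachable DFA states: {s0}, {s2}, {s0, s1, s2}, {s1}, ∅, {s1, s2, s3}, {s2, s3}, {s0, s2, s3}, {s1, s3}, {s0, s1, s2, s3}.
Accepting DFA states (contain an NFA accepting state): {s0, s1, s2}, {s1}, {s1, s2, s3}, {s2, s3}, {s0, s2, s3}, {s1, s3}, {s0, s1, s2, s3}.

7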